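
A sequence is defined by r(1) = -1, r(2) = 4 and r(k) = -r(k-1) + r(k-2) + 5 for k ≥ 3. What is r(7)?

r(3) = -4 + (-1) + 5 = 0
r(4) = -0 + 4 + 5 = 9
r(5) = -9 + 0 + 5 = -4
r(6) = -(-4) + 9 + 5 = 18
r(7) = -18 + (-4) + 5 = -17

-17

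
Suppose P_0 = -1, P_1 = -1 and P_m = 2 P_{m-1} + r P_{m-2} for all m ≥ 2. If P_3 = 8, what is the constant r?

-4

P_2 = -2 - r
P_3 = -4 - 3r
So -4 - 3r = 8, giving r = -4.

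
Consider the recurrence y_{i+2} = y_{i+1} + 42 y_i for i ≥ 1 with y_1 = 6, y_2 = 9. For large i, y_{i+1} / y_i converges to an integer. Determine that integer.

7

The characteristic equation is r^2 - r - 42 = 0, which factors as (r - 7)(r + 6) = 0.
So the roots are 7 and -6. Since |7| > |-6| and the coefficient of 7^i is non-zero, the ratio tends to 7.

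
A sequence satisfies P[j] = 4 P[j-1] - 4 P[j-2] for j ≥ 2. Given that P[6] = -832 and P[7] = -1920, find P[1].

-6

Rearranging, P[j-2] = (P[j] - 4 P[j-1]) / -4.
P[5] = (-1920 - 4·(-832)) / -4 = 1408/-4 = -352
P[4] = (-832 - 4·(-352)) / -4 = 576/-4 = -144
P[3] = (-352 - 4·(-144)) / -4 = 224/-4 = -56
P[2] = (-144 - 4·(-56)) / -4 = 80/-4 = -20
P[1] = (-56 - 4·(-20)) / -4 = 24/-4 = -6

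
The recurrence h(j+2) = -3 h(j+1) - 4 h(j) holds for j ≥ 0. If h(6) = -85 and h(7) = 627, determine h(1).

Rearranging, h(j-2) = (h(j) + 3 h(j-1)) / -4.
h(5) = (627 + 3(-85)) / -4 = 372/-4 = -93
h(4) = (-85 + 3(-93)) / -4 = -364/-4 = 91
h(3) = (-93 + 3(91)) / -4 = 180/-4 = -45
h(2) = (91 + 3(-45)) / -4 = -44/-4 = 11
h(1) = (-45 + 3(11)) / -4 = -12/-4 = 3

3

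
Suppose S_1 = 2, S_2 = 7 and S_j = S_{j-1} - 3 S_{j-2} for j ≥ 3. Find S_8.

S_3 = 7 - 3(2) = 1
S_4 = 1 - 3(7) = -20
S_5 = (-20) - 3(1) = -23
S_6 = (-23) - 3(-20) = 37
S_7 = 37 - 3(-23) = 106
S_8 = 106 - 3(37) = -5

-5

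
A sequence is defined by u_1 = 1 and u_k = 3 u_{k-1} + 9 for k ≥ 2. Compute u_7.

u_2 = 3(1) + 9 = 12
u_3 = 3(12) + 9 = 45
u_4 = 3(45) + 9 = 144
u_5 = 3(144) + 9 = 441
u_6 = 3(441) + 9 = 1332
u_7 = 3(1332) + 9 = 4005

4005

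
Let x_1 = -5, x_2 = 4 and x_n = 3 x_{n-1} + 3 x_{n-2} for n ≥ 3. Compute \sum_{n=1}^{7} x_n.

35

x_3 = 3·4 + 3·(-5) = -3
x_4 = 3·(-3) + 3·4 = 3
x_5 = 3·3 + 3·(-3) = 0
x_6 = 3·0 + 3·3 = 9
x_7 = 3·9 + 3·0 = 27
Sum = (-5) + 4 + (-3) + 3 + 0 + 9 + 27 = 35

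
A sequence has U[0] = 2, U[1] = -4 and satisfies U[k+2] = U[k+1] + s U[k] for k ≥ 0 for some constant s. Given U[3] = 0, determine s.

U[2] = -4 + 2s
U[3] = -4 - 2s
So -4 - 2s = 0, giving s = -2.

-2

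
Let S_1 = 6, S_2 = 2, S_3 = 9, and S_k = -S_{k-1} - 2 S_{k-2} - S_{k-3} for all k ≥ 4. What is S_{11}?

S_4 = -9 - 2*2 - 6 = -19
S_5 = -(-19) - 2*9 - 2 = -1
S_6 = -(-1) - 2*(-19) - 9 = 30
S_7 = -30 - 2*(-1) - (-19) = -9
S_8 = -(-9) - 2*30 - (-1) = -50
S_9 = -(-50) - 2*(-9) - 30 = 38
S_{10} = -38 - 2*(-50) - (-9) = 71
S_{11} = -71 - 2*38 - (-50) = -97

-97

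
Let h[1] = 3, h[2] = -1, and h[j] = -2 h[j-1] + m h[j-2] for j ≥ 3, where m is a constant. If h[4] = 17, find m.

h[3] = 2 + 3m
h[4] = -4 - 7m
So -4 - 7m = 17, giving m = -3.

-3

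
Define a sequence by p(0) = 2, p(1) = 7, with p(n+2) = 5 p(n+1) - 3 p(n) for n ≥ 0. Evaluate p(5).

p(2) = 5*7 - 3*2 = 29
p(3) = 5*29 - 3*7 = 124
p(4) = 5*124 - 3*29 = 533
p(5) = 5*533 - 3*124 = 2293

2293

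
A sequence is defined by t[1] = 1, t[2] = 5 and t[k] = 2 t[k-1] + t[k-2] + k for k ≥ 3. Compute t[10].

t[3] = 2·5 + 1 + 3 = 14
t[4] = 2·14 + 5 + 4 = 37
t[5] = 2·37 + 14 + 5 = 93
t[6] = 2·93 + 37 + 6 = 229
t[7] = 2·229 + 93 + 7 = 558
t[8] = 2·558 + 229 + 8 = 1353
t[9] = 2·1353 + 558 + 9 = 3273
t[10] = 2·3273 + 1353 + 10 = 7909

7909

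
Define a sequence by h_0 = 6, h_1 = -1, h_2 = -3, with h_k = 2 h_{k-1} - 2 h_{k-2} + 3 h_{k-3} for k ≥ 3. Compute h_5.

h_3 = 2·(-3) - 2·(-1) + 3·6 = 14
h_4 = 2·14 - 2·(-3) + 3·(-1) = 31
h_5 = 2·31 - 2·14 + 3·(-3) = 25

25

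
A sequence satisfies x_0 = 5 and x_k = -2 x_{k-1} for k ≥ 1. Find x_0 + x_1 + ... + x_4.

55

x_1 = -2*5 = -10
x_2 = -2*(-10) = 20
x_3 = -2*20 = -40
x_4 = -2*(-40) = 80
Sum = 5 + (-10) + 20 + (-40) + 80 = 55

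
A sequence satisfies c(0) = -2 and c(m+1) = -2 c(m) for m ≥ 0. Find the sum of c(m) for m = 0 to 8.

-342

c(1) = -2*(-2) = 4
c(2) = -2*4 = -8
c(3) = -2*(-8) = 16
c(4) = -2*16 = -32
c(5) = -2*(-32) = 64
c(6) = -2*64 = -128
c(7) = -2*(-128) = 256
c(8) = -2*256 = -512
Sum = (-2) + 4 + (-8) + 16 + (-32) + 64 + (-128) + 256 + (-512) = -342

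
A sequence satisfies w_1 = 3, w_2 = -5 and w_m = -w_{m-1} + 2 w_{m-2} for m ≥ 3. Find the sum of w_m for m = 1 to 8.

-224

w_3 = -(-5) + 2·3 = 11
w_4 = -11 + 2·(-5) = -21
w_5 = -(-21) + 2·11 = 43
w_6 = -43 + 2·(-21) = -85
w_7 = -(-85) + 2·43 = 171
w_8 = -171 + 2·(-85) = -341
Sum = 3 + (-5) + 11 + (-21) + 43 + (-85) + 171 + (-341) = -224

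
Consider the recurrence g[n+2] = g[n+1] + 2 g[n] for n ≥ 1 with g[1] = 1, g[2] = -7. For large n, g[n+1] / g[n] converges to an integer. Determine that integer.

2

The characteristic equation is r^2 - r - 2 = 0, which factors as (r - 2)(r + 1) = 0.
So the roots are 2 and -1. Since |2| > |-1| and the coefficient of 2^n is non-zero, the ratio tends to 2.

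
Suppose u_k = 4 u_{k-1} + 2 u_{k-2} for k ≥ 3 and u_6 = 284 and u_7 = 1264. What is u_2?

-1

Rearranging, u_{k-2} = (u_k - 4 u_{k-1}) / 2.
u_5 = (1264 - 4*284) / 2 = 128/2 = 64
u_4 = (284 - 4*64) / 2 = 28/2 = 14
u_3 = (64 - 4*14) / 2 = 8/2 = 4
u_2 = (14 - 4*4) / 2 = -2/2 = -1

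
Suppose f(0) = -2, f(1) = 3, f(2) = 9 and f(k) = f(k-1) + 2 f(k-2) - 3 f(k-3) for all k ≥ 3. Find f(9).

f(3) = 9 + 2·3 - 3·(-2) = 21
f(4) = 21 + 2·9 - 3·3 = 30
f(5) = 30 + 2·21 - 3·9 = 45
f(6) = 45 + 2·30 - 3·21 = 42
f(7) = 42 + 2·45 - 3·30 = 42
f(8) = 42 + 2·42 - 3·45 = -9
f(9) = (-9) + 2·42 - 3·42 = -51

-51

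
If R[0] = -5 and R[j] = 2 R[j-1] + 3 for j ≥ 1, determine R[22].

The fixed point is 3/(1 - 2) = -3, so R[j] + 3 = 2(R[j-1] + 3).
Hence R[j] = -2·2^j - 3.
R[22] = -2·2^{22} - 3 = -2·4194304 - 3 = -8388611.

-8388611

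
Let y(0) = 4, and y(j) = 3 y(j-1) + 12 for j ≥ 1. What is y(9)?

196824

y(1) = 3*4 + 12 = 24
y(2) = 3*24 + 12 = 84
y(3) = 3*84 + 12 = 264
y(4) = 3*264 + 12 = 804
y(5) = 3*804 + 12 = 2424
y(6) = 3*2424 + 12 = 7284
y(7) = 3*7284 + 12 = 21864
y(8) = 3*21864 + 12 = 65604
y(9) = 3*65604 + 12 = 196824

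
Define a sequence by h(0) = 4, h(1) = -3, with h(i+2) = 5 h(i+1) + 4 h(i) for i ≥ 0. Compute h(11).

h(2) = 5·(-3) + 4·4 = 1
h(3) = 5·1 + 4·(-3) = -7
h(4) = 5·(-7) + 4·1 = -31
h(5) = 5·(-31) + 4·(-7) = -183
h(6) = 5·(-183) + 4·(-31) = -1039
h(7) = 5·(-1039) + 4·(-183) = -5927
h(8) = 5·(-5927) + 4·(-1039) = -33791
h(9) = 5·(-33791) + 4·(-5927) = -192663
h(10) = 5·(-192663) + 4·(-33791) = -1098479
h(11) = 5·(-1098479) + 4·(-192663) = -6263047

-6263047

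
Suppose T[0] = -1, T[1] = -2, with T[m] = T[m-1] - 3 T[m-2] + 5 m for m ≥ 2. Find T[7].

T[2] = (-2) - 3·(-1) + 10 = 11
T[3] = 11 - 3·(-2) + 15 = 32
T[4] = 32 - 3·11 + 20 = 19
T[5] = 19 - 3·32 + 25 = -52
T[6] = (-52) - 3·19 + 30 = -79
T[7] = (-79) - 3·(-52) + 35 = 112

112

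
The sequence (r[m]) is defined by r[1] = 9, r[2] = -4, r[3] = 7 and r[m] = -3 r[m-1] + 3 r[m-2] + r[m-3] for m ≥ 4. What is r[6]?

-332

r[4] = -3*7 + 3*(-4) + 9 = -24
r[5] = -3*(-24) + 3*7 + (-4) = 89
r[6] = -3*89 + 3*(-24) + 7 = -332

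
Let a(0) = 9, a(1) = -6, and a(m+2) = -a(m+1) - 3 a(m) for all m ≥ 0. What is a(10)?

a(2) = -(-6) - 3(9) = -21
a(3) = -(-21) - 3(-6) = 39
a(4) = -39 - 3(-21) = 24
a(5) = -24 - 3(39) = -141
a(6) = -(-141) - 3(24) = 69
a(7) = -69 - 3(-141) = 354
a(8) = -354 - 3(69) = -561
a(9) = -(-561) - 3(354) = -501
a(10) = -(-501) - 3(-561) = 2184

2184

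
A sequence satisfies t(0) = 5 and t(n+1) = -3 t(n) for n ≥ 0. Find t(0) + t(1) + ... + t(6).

t(1) = -3*5 = -15
t(2) = -3*(-15) = 45
t(3) = -3*45 = -135
t(4) = -3*(-135) = 405
t(5) = -3*405 = -1215
t(6) = -3*(-1215) = 3645
Sum = 5 + (-15) + 45 + (-135) + 405 + (-1215) + 3645 = 2735

2735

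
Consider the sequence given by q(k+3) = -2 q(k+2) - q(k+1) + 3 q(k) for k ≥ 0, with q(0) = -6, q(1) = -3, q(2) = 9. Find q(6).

q(3) = -2(9) - (-3) + 3(-6) = -33
q(4) = -2(-33) - 9 + 3(-3) = 48
q(5) = -2(48) - (-33) + 3(9) = -36
q(6) = -2(-36) - 48 + 3(-33) = -75

-75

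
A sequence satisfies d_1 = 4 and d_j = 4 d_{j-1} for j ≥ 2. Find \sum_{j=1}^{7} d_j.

21844

d_2 = 4(4) = 16
d_3 = 4(16) = 64
d_4 = 4(64) = 256
d_5 = 4(256) = 1024
d_6 = 4(1024) = 4096
d_7 = 4(4096) = 16384
Sum = 4 + 16 + 64 + 256 + 1024 + 4096 + 16384 = 21844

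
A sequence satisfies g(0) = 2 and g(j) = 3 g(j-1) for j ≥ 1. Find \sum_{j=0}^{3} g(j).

g(1) = 3*2 = 6
g(2) = 3*6 = 18
g(3) = 3*18 = 54
Sum = 2 + 6 + 18 + 54 = 80

80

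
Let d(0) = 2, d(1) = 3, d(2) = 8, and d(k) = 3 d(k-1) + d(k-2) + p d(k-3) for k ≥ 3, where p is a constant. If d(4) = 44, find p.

d(3) = 27 + 2p
d(4) = 89 + 9p
So 89 + 9p = 44, giving p = -5.

-5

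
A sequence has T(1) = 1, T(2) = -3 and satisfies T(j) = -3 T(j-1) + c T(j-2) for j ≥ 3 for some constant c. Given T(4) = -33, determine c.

1

T(3) = 9 + c
T(4) = -27 - 6c
So -27 - 6c = -33, giving c = 1.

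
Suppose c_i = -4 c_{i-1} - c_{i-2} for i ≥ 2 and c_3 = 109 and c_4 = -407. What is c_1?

Rearranging, c_{i-2} = -(c_i + 4 c_{i-1}).
c_2 = -(-407 + 4·109) = -29
c_1 = -(109 + 4·(-29)) = 7

7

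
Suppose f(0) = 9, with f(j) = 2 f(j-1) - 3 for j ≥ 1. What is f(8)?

1539

f(1) = 2(9) - 3 = 15
f(2) = 2(15) - 3 = 27
f(3) = 2(27) - 3 = 51
f(4) = 2(51) - 3 = 99
f(5) = 2(99) - 3 = 195
f(6) = 2(195) - 3 = 387
f(7) = 2(387) - 3 = 771
f(8) = 2(771) - 3 = 1539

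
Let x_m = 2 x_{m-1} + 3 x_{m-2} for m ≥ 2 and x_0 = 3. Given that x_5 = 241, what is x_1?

Let x_1 = v.
x_2 = 9 + 2v
x_3 = 18 + 7v
x_4 = 63 + 20v
x_5 = 180 + 61v
So 180 + 61v = 241, giving v = 1.

1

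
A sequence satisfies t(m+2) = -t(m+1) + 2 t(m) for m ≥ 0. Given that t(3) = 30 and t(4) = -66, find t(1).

Rearranging, t(m-2) = (t(m) + t(m-1)) / 2.
t(2) = (-66 + 30) / 2 = -36/2 = -18
t(1) = (30 + (-18)) / 2 = 12/2 = 6

6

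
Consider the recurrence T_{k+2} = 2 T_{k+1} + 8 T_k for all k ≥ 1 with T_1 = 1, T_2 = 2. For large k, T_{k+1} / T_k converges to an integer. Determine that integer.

The characteristic equation is r^2 - 2r - 8 = 0, which factors as (r - 4)(r + 2) = 0.
So the roots are 4 and -2. Since |4| > |-2| and the coefficient of 4^k is non-zero, the ratio tends to 4.

4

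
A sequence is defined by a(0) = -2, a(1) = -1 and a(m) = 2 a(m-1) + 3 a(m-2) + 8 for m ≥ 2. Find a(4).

18

a(2) = 2·(-1) + 3·(-2) + 8 = 0
a(3) = 2·0 + 3·(-1) + 8 = 5
a(4) = 2·5 + 3·0 + 8 = 18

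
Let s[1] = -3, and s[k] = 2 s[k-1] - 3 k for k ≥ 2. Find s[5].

-171

s[2] = 2·(-3) - 6 = -12
s[3] = 2·(-12) - 9 = -33
s[4] = 2·(-33) - 12 = -78
s[5] = 2·(-78) - 15 = -171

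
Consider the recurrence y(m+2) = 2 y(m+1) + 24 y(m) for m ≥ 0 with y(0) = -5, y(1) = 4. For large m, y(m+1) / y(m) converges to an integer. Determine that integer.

The characteristic equation is r^2 - 2r - 24 = 0, which factors as (r - 6)(r + 4) = 0.
So the roots are 6 and -4. Since |6| > |-4| and the coefficient of 6^m is non-zero, the ratio tends to 6.

6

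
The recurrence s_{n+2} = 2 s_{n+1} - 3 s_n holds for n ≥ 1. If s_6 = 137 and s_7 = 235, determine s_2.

-7

Rearranging, s_{n-2} = (s_n - 2 s_{n-1}) / -3.
s_5 = (235 - 2·137) / -3 = -39/-3 = 13
s_4 = (137 - 2·13) / -3 = 111/-3 = -37
s_3 = (13 - 2·(-37)) / -3 = 87/-3 = -29
s_2 = (-37 - 2·(-29)) / -3 = 21/-3 = -7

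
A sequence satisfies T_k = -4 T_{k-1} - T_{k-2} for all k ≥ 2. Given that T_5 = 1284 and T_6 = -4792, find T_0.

Rearranging, T_{k-2} = -(T_k + 4 T_{k-1}).
T_4 = -(-4792 + 4·1284) = -344
T_3 = -(1284 + 4·(-344)) = 92
T_2 = -(-344 + 4·92) = -24
T_1 = -(92 + 4·(-24)) = 4
T_0 = -(-24 + 4·4) = 8

8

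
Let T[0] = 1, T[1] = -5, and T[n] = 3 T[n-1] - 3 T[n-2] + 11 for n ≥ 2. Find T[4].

47

T[2] = 3·(-5) - 3·1 + 11 = -7
T[3] = 3·(-7) - 3·(-5) + 11 = 5
T[4] = 3·5 - 3·(-7) + 11 = 47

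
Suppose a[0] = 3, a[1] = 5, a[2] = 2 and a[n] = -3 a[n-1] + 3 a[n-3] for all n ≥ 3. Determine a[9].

a[3] = -3(2) + 3(3) = 3
a[4] = -3(3) + 3(5) = 6
a[5] = -3(6) + 3(2) = -12
a[6] = -3(-12) + 3(3) = 45
a[7] = -3(45) + 3(6) = -117
a[8] = -3(-117) + 3(-12) = 315
a[9] = -3(315) + 3(45) = -810

-810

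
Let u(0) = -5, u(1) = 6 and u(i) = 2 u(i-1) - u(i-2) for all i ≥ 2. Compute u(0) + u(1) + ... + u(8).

u(2) = 2·6 - (-5) = 17
u(3) = 2·17 - 6 = 28
u(4) = 2·28 - 17 = 39
u(5) = 2·39 - 28 = 50
u(6) = 2·50 - 39 = 61
u(7) = 2·61 - 50 = 72
u(8) = 2·72 - 61 = 83
Sum = (-5) + 6 + 17 + 28 + 39 + 50 + 61 + 72 + 83 = 351

351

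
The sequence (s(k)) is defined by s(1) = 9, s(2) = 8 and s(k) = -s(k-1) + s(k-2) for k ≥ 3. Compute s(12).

217

s(3) = -8 + 9 = 1
s(4) = -1 + 8 = 7
s(5) = -7 + 1 = -6
s(6) = -(-6) + 7 = 13
s(7) = -13 + (-6) = -19
s(8) = -(-19) + 13 = 32
s(9) = -32 + (-19) = -51
s(10) = -(-51) + 32 = 83
s(11) = -83 + (-51) = -134
s(12) = -(-134) + 83 = 217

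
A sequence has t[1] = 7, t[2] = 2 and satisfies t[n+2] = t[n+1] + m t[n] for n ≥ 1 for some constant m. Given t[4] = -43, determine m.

-5

t[3] = 2 + 7m
t[4] = 2 + 9m
So 2 + 9m = -43, giving m = -5.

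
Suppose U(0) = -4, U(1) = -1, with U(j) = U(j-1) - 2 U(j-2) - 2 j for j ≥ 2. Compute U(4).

U(2) = (-1) - 2·(-4) - 4 = 3
U(3) = 3 - 2·(-1) - 6 = -1
U(4) = (-1) - 2·3 - 8 = -15

-15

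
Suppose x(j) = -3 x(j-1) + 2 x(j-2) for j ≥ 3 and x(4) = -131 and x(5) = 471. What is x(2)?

Rearranging, x(j-2) = (x(j) + 3 x(j-1)) / 2.
x(3) = (471 + 3(-131)) / 2 = 78/2 = 39
x(2) = (-131 + 3(39)) / 2 = -14/2 = -7

-7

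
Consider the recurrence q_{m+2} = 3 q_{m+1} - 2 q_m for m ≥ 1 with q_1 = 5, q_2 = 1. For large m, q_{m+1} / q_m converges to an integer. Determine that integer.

2

The characteristic equation is r^2 - 3r + 2 = 0, which factors as (r - 2)(r - 1) = 0.
So the roots are 2 and 1. Since |2| > |1| and the coefficient of 2^m is non-zero, the ratio tends to 2.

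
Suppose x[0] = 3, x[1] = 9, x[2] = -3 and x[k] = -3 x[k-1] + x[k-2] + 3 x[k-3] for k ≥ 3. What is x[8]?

x[3] = -3*(-3) + 9 + 3*3 = 27
x[4] = -3*27 + (-3) + 3*9 = -57
x[5] = -3*(-57) + 27 + 3*(-3) = 189
x[6] = -3*189 + (-57) + 3*27 = -543
x[7] = -3*(-543) + 189 + 3*(-57) = 1647
x[8] = -3*1647 + (-543) + 3*189 = -4917

-4917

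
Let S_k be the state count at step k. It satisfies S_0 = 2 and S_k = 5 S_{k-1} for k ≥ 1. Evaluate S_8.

S_1 = 5*2 = 10
S_2 = 5*10 = 50
S_3 = 5*50 = 250
S_4 = 5*250 = 1250
S_5 = 5*1250 = 6250
S_6 = 5*6250 = 31250
S_7 = 5*31250 = 156250
S_8 = 5*156250 = 781250

781250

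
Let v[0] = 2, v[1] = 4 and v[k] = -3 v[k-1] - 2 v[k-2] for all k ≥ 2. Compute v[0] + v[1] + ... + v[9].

2046

v[2] = -3(4) - 2(2) = -16
v[3] = -3(-16) - 2(4) = 40
v[4] = -3(40) - 2(-16) = -88
v[5] = -3(-88) - 2(40) = 184
v[6] = -3(184) - 2(-88) = -376
v[7] = -3(-376) - 2(184) = 760
v[8] = -3(760) - 2(-376) = -1528
v[9] = -3(-1528) - 2(760) = 3064
Sum = 2 + 4 + (-16) + 40 + (-88) + 184 + (-376) + 760 + (-1528) + 3064 = 2046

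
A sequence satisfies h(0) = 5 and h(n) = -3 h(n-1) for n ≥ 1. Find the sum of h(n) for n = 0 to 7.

-8200

h(1) = -3(5) = -15
h(2) = -3(-15) = 45
h(3) = -3(45) = -135
h(4) = -3(-135) = 405
h(5) = -3(405) = -1215
h(6) = -3(-1215) = 3645
h(7) = -3(3645) = -10935
Sum = 5 + (-15) + 45 + (-135) + 405 + (-1215) + 3645 + (-10935) = -8200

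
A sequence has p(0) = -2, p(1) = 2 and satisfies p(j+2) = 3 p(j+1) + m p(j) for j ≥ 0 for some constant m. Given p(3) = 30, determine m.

p(2) = 6 - 2m
p(3) = 18 - 4m
So 18 - 4m = 30, giving m = -3.

-3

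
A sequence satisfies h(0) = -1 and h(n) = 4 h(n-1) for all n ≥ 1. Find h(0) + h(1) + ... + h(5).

-1365

h(1) = 4*(-1) = -4
h(2) = 4*(-4) = -16
h(3) = 4*(-16) = -64
h(4) = 4*(-64) = -256
h(5) = 4*(-256) = -1024
Sum = (-1) + (-4) + (-16) + (-64) + (-256) + (-1024) = -1365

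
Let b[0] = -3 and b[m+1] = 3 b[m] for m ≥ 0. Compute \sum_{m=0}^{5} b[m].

b[1] = 3(-3) = -9
b[2] = 3(-9) = -27
b[3] = 3(-27) = -81
b[4] = 3(-81) = -243
b[5] = 3(-243) = -729
Sum = (-3) + (-9) + (-27) + (-81) + (-243) + (-729) = -1092

-1092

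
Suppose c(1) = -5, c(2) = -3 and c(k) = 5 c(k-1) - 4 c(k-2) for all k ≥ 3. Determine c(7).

c(3) = 5(-3) - 4(-5) = 5
c(4) = 5(5) - 4(-3) = 37
c(5) = 5(37) - 4(5) = 165
c(6) = 5(165) - 4(37) = 677
c(7) = 5(677) - 4(165) = 2725

2725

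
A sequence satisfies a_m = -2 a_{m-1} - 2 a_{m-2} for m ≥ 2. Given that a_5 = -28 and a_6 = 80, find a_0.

3

Rearranging, a_{m-2} = (a_m + 2 a_{m-1}) / -2.
a_4 = (80 + 2(-28)) / -2 = 24/-2 = -12
a_3 = (-28 + 2(-12)) / -2 = -52/-2 = 26
a_2 = (-12 + 2(26)) / -2 = 40/-2 = -20
a_1 = (26 + 2(-20)) / -2 = -14/-2 = 7
a_0 = (-20 + 2(7)) / -2 = -6/-2 = 3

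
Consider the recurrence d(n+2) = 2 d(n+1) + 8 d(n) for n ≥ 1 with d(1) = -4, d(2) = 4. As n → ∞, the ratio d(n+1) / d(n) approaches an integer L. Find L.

The characteristic equation is r^2 - 2r - 8 = 0, which factors as (r - 4)(r + 2) = 0.
So the roots are 4 and -2. Since |4| > |-2| and the coefficient of 4^n is non-zero, the ratio tends to 4.

4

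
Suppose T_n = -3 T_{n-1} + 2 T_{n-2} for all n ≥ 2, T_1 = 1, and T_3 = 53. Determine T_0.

Let T_0 = v.
T_2 = -3 + 2v
T_3 = 11 - 6v
So 11 - 6v = 53, giving v = -7.

-7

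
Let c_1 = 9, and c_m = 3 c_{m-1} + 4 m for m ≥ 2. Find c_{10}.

275539

c_2 = 3·9 + 8 = 35
c_3 = 3·35 + 12 = 117
c_4 = 3·117 + 16 = 367
c_5 = 3·367 + 20 = 1121
c_6 = 3·1121 + 24 = 3387
c_7 = 3·3387 + 28 = 10189
c_8 = 3·10189 + 32 = 30599
c_9 = 3·30599 + 36 = 91833
c_{10} = 3·91833 + 40 = 275539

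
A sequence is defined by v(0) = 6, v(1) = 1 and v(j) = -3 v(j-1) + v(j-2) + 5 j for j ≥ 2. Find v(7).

v(2) = -3(1) + 6 + 10 = 13
v(3) = -3(13) + 1 + 15 = -23
v(4) = -3(-23) + 13 + 20 = 102
v(5) = -3(102) + (-23) + 25 = -304
v(6) = -3(-304) + 102 + 30 = 1044
v(7) = -3(1044) + (-304) + 35 = -3401

-3401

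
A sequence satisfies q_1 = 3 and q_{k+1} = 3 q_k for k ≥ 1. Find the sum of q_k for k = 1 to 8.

q_2 = 3·3 = 9
q_3 = 3·9 = 27
q_4 = 3·27 = 81
q_5 = 3·81 = 243
q_6 = 3·243 = 729
q_7 = 3·729 = 2187
q_8 = 3·2187 = 6561
Sum = 3 + 9 + 27 + 81 + 243 + 729 + 2187 + 6561 = 9840

9840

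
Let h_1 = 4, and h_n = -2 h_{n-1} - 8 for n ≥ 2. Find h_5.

104

h_2 = -2·4 - 8 = -16
h_3 = -2·(-16) - 8 = 24
h_4 = -2·24 - 8 = -56
h_5 = -2·(-56) - 8 = 104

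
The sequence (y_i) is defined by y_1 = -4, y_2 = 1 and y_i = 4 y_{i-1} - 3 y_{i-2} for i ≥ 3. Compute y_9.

16396

y_3 = 4(1) - 3(-4) = 16
y_4 = 4(16) - 3(1) = 61
y_5 = 4(61) - 3(16) = 196
y_6 = 4(196) - 3(61) = 601
y_7 = 4(601) - 3(196) = 1816
y_8 = 4(1816) - 3(601) = 5461
y_9 = 4(5461) - 3(1816) = 16396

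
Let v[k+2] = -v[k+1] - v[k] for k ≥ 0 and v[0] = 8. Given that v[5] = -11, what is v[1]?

Let v[1] = w.
v[2] = -8 - w
v[3] = 8
v[4] = w
v[5] = -8 - w
So -8 - w = -11, giving w = 3.

3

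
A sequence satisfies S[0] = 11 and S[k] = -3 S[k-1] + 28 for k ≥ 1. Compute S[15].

The fixed point is 28/(1 + 3) = 7, so S[k] - 7 = -3(S[k-1] - 7).
Hence S[k] = 4·(-3)^k + 7.
S[15] = 4·(-3)^{15} + 7 = 4·-14348907 + 7 = -57395621.

-57395621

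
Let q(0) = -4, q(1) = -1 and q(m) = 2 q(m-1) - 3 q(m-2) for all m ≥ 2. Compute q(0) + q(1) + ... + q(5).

q(2) = 2·(-1) - 3·(-4) = 10
q(3) = 2·10 - 3·(-1) = 23
q(4) = 2·23 - 3·10 = 16
q(5) = 2·16 - 3·23 = -37
Sum = (-4) + (-1) + 10 + 23 + 16 + (-37) = 7

7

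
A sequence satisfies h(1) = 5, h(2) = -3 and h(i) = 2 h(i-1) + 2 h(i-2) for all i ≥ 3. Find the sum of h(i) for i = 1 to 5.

h(3) = 2*(-3) + 2*5 = 4
h(4) = 2*4 + 2*(-3) = 2
h(5) = 2*2 + 2*4 = 12
Sum = 5 + (-3) + 4 + 2 + 12 = 20

20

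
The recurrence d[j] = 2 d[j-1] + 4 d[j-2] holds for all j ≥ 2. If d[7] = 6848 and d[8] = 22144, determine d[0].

Rearranging, d[j-2] = (d[j] - 2 d[j-1]) / 4.
d[6] = (22144 - 2*6848) / 4 = 8448/4 = 2112
d[5] = (6848 - 2*2112) / 4 = 2624/4 = 656
d[4] = (2112 - 2*656) / 4 = 800/4 = 200
d[3] = (656 - 2*200) / 4 = 256/4 = 64
d[2] = (200 - 2*64) / 4 = 72/4 = 18
d[1] = (64 - 2*18) / 4 = 28/4 = 7
d[0] = (18 - 2*7) / 4 = 4/4 = 1

1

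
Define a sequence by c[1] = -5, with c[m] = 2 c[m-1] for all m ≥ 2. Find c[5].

-80

c[2] = 2·(-5) = -10
c[3] = 2·(-10) = -20
c[4] = 2·(-20) = -40
c[5] = 2·(-40) = -80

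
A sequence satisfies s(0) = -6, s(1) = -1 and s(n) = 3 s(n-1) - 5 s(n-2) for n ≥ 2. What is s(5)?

-61

s(2) = 3(-1) - 5(-6) = 27
s(3) = 3(27) - 5(-1) = 86
s(4) = 3(86) - 5(27) = 123
s(5) = 3(123) - 5(86) = -61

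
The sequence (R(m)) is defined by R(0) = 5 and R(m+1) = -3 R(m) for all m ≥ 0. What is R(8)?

32805

R(1) = -3·5 = -15
R(2) = -3·(-15) = 45
R(3) = -3·45 = -135
R(4) = -3·(-135) = 405
R(5) = -3·405 = -1215
R(6) = -3·(-1215) = 3645
R(7) = -3·3645 = -10935
R(8) = -3·(-10935) = 32805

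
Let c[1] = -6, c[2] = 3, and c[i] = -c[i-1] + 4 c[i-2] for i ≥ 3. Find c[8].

c[3] = -3 + 4(-6) = -27
c[4] = -(-27) + 4(3) = 39
c[5] = -39 + 4(-27) = -147
c[6] = -(-147) + 4(39) = 303
c[7] = -303 + 4(-147) = -891
c[8] = -(-891) + 4(303) = 2103

2103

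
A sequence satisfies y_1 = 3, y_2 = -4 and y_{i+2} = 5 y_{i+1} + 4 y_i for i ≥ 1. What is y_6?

-1784

y_3 = 5·(-4) + 4·3 = -8
y_4 = 5·(-8) + 4·(-4) = -56
y_5 = 5·(-56) + 4·(-8) = -312
y_6 = 5·(-312) + 4·(-56) = -1784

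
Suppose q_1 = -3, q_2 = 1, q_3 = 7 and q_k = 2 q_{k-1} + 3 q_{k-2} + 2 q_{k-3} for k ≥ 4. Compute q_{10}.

13537

q_4 = 2(7) + 3(1) + 2(-3) = 11
q_5 = 2(11) + 3(7) + 2(1) = 45
q_6 = 2(45) + 3(11) + 2(7) = 137
q_7 = 2(137) + 3(45) + 2(11) = 431
q_8 = 2(431) + 3(137) + 2(45) = 1363
q_9 = 2(1363) + 3(431) + 2(137) = 4293
q_{10} = 2(4293) + 3(1363) + 2(431) = 13537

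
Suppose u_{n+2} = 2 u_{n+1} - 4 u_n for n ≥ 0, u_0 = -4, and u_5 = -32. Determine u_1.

Let u_1 = x.
u_2 = 16 + 2x
u_3 = 32
u_4 = -8x
u_5 = -128 - 16x
So -128 - 16x = -32, giving x = -6.

-6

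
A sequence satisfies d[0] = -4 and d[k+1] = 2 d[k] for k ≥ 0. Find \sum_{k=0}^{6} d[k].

-508

d[1] = 2(-4) = -8
d[2] = 2(-8) = -16
d[3] = 2(-16) = -32
d[4] = 2(-32) = -64
d[5] = 2(-64) = -128
d[6] = 2(-128) = -256
Sum = (-4) + (-8) + (-16) + (-32) + (-64) + (-128) + (-256) = -508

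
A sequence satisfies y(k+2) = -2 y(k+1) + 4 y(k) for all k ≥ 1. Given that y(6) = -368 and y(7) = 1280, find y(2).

Rearranging, y(k-2) = (y(k) + 2 y(k-1)) / 4.
y(5) = (1280 + 2(-368)) / 4 = 544/4 = 136
y(4) = (-368 + 2(136)) / 4 = -96/4 = -24
y(3) = (136 + 2(-24)) / 4 = 88/4 = 22
y(2) = (-24 + 2(22)) / 4 = 20/4 = 5

5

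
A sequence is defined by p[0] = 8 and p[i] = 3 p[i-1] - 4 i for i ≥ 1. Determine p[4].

416

p[1] = 3(8) - 4 = 20
p[2] = 3(20) - 8 = 52
p[3] = 3(52) - 12 = 144
p[4] = 3(144) - 16 = 416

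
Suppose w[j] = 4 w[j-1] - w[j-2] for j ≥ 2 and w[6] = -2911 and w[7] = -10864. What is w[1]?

Rearranging, w[j-2] = -(w[j] - 4 w[j-1]).
w[5] = -(-10864 - 4(-2911)) = -780
w[4] = -(-2911 - 4(-780)) = -209
w[3] = -(-780 - 4(-209)) = -56
w[2] = -(-209 - 4(-56)) = -15
w[1] = -(-56 - 4(-15)) = -4

-4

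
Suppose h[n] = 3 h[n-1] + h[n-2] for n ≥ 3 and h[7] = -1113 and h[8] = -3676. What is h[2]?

-4

Rearranging, h[n-2] = h[n] - 3 h[n-1].
h[6] = -3676 - 3*(-1113) = -337
h[5] = -1113 - 3*(-337) = -102
h[4] = -337 - 3*(-102) = -31
h[3] = -102 - 3*(-31) = -9
h[2] = -31 - 3*(-9) = -4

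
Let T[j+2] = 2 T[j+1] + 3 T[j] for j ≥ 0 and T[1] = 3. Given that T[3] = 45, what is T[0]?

4

Let T[0] = z.
T[2] = 6 + 3z
T[3] = 21 + 6z
So 21 + 6z = 45, giving z = 4.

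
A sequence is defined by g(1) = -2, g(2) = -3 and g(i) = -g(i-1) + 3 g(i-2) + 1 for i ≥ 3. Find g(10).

g(3) = -(-3) + 3·(-2) + 1 = -2
g(4) = -(-2) + 3·(-3) + 1 = -6
g(5) = -(-6) + 3·(-2) + 1 = 1
g(6) = -1 + 3·(-6) + 1 = -18
g(7) = -(-18) + 3·1 + 1 = 22
g(8) = -22 + 3·(-18) + 1 = -75
g(9) = -(-75) + 3·22 + 1 = 142
g(10) = -142 + 3·(-75) + 1 = -366

-366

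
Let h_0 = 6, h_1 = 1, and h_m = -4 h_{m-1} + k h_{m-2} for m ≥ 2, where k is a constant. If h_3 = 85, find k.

h_2 = -4 + 6k
h_3 = 16 - 23k
So 16 - 23k = 85, giving k = -3.

-3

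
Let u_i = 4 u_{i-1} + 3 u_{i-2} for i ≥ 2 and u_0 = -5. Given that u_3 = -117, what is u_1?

Let u_1 = w.
u_2 = -15 + 4w
u_3 = -60 + 19w
So -60 + 19w = -117, giving w = -3.

-3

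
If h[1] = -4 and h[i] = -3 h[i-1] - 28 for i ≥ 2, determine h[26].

-2541865828336

The fixed point is -28/(1 + 3) = -7, so h[i] + 7 = -3(h[i-1] + 7).
Hence h[i] = 3·(-3)^{i-1} - 7.
h[26] = 3·(-3)^{25} - 7 = 3·-847288609443 - 7 = -2541865828336.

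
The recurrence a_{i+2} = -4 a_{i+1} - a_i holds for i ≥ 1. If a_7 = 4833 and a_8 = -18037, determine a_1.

Rearranging, a_{i-2} = -(a_i + 4 a_{i-1}).
a_6 = -(-18037 + 4·4833) = -1295
a_5 = -(4833 + 4·(-1295)) = 347
a_4 = -(-1295 + 4·347) = -93
a_3 = -(347 + 4·(-93)) = 25
a_2 = -(-93 + 4·25) = -7
a_1 = -(25 + 4·(-7)) = 3

3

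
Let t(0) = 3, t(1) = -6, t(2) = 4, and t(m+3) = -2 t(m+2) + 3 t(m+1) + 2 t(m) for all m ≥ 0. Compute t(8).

2776

t(3) = -2(4) + 3(-6) + 2(3) = -20
t(4) = -2(-20) + 3(4) + 2(-6) = 40
t(5) = -2(40) + 3(-20) + 2(4) = -132
t(6) = -2(-132) + 3(40) + 2(-20) = 344
t(7) = -2(344) + 3(-132) + 2(40) = -1004
t(8) = -2(-1004) + 3(344) + 2(-132) = 2776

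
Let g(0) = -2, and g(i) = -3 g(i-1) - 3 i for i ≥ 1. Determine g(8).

-9438

g(1) = -3·(-2) - 3 = 3
g(2) = -3·3 - 6 = -15
g(3) = -3·(-15) - 9 = 36
g(4) = -3·36 - 12 = -120
g(5) = -3·(-120) - 15 = 345
g(6) = -3·345 - 18 = -1053
g(7) = -3·(-1053) - 21 = 3138
g(8) = -3·3138 - 24 = -9438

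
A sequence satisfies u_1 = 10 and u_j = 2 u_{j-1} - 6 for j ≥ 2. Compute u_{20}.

The fixed point is -6/(1 - 2) = 6, so u_j - 6 = 2(u_{j-1} - 6).
Hence u_j = 4·2^{j-1} + 6.
u_{20} = 4·2^{19} + 6 = 4·524288 + 6 = 2097158.

2097158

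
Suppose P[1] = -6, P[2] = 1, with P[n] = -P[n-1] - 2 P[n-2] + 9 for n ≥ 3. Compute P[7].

-8

P[3] = -1 - 2·(-6) + 9 = 20
P[4] = -20 - 2·1 + 9 = -13
P[5] = -(-13) - 2·20 + 9 = -18
P[6] = -(-18) - 2·(-13) + 9 = 53
P[7] = -53 - 2·(-18) + 9 = -8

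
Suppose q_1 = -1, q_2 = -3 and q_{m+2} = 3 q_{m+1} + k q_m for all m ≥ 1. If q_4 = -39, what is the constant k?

q_3 = -9 - k
q_4 = -27 - 6k
So -27 - 6k = -39, giving k = 2.

2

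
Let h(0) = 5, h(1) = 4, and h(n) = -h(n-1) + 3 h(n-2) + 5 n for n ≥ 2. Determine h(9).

-2328

h(2) = -4 + 3(5) + 10 = 21
h(3) = -21 + 3(4) + 15 = 6
h(4) = -6 + 3(21) + 20 = 77
h(5) = -77 + 3(6) + 25 = -34
h(6) = -(-34) + 3(77) + 30 = 295
h(7) = -295 + 3(-34) + 35 = -362
h(8) = -(-362) + 3(295) + 40 = 1287
h(9) = -1287 + 3(-362) + 45 = -2328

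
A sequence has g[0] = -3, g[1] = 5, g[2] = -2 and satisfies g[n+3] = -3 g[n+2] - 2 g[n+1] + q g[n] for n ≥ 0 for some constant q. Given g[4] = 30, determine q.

1

g[3] = -4 - 3q
g[4] = 16 + 14q
So 16 + 14q = 30, giving q = 1.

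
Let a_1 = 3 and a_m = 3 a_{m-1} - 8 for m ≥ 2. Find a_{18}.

-129140159

The fixed point is -8/(1 - 3) = 4, so a_m - 4 = 3(a_{m-1} - 4).
Hence a_m = -1·3^{m-1} + 4.
a_{18} = -1·3^{17} + 4 = -1·129140163 + 4 = -129140159.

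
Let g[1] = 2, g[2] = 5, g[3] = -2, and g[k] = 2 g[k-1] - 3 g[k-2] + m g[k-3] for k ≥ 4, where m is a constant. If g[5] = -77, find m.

g[4] = -19 + 2m
g[5] = -32 + 9m
So -32 + 9m = -77, giving m = -5.

-5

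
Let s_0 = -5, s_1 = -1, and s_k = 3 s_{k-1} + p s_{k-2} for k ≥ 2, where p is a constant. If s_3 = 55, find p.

s_2 = -3 - 5p
s_3 = -9 - 16p
So -9 - 16p = 55, giving p = -4.

-4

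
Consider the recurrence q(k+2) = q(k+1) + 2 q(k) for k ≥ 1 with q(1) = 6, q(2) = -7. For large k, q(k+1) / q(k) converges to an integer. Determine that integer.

2

The characteristic equation is r^2 - r - 2 = 0, which factors as (r - 2)(r + 1) = 0.
So the roots are 2 and -1. Since |2| > |-1| and the coefficient of 2^k is non-zero, the ratio tends to 2.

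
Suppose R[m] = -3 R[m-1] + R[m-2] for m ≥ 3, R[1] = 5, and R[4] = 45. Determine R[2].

6

Let R[2] = z.
R[3] = 5 - 3z
R[4] = -15 + 10z
So -15 + 10z = 45, giving z = 6.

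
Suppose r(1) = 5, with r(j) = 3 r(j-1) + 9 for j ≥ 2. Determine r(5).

r(2) = 3·5 + 9 = 24
r(3) = 3·24 + 9 = 81
r(4) = 3·81 + 9 = 252
r(5) = 3·252 + 9 = 765

765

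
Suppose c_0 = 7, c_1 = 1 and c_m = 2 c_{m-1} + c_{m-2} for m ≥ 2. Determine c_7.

c_2 = 2·1 + 7 = 9
c_3 = 2·9 + 1 = 19
c_4 = 2·19 + 9 = 47
c_5 = 2·47 + 19 = 113
c_6 = 2·113 + 47 = 273
c_7 = 2·273 + 113 = 659

659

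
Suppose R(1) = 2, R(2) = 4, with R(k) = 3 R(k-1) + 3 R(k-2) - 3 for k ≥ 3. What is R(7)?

2922

R(3) = 3(4) + 3(2) - 3 = 15
R(4) = 3(15) + 3(4) - 3 = 54
R(5) = 3(54) + 3(15) - 3 = 204
R(6) = 3(204) + 3(54) - 3 = 771
R(7) = 3(771) + 3(204) - 3 = 2922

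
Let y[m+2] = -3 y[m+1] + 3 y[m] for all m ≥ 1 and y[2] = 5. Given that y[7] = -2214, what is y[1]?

Let y[1] = x.
y[3] = -15 + 3x
y[4] = 60 - 9x
y[5] = -225 + 36x
y[6] = 855 - 135x
y[7] = -3240 + 513x
So -3240 + 513x = -2214, giving x = 2.

2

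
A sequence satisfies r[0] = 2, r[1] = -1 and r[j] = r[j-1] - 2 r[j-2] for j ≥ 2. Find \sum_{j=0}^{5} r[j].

13

r[2] = (-1) - 2·2 = -5
r[3] = (-5) - 2·(-1) = -3
r[4] = (-3) - 2·(-5) = 7
r[5] = 7 - 2·(-3) = 13
Sum = 2 + (-1) + (-5) + (-3) + 7 + 13 = 13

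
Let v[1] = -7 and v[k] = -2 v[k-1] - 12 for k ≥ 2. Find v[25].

The fixed point is -12/(1 + 2) = -4, so v[k] + 4 = -2(v[k-1] + 4).
Hence v[k] = -3·(-2)^{k-1} - 4.
v[25] = -3·(-2)^{24} - 4 = -3·16777216 - 4 = -50331652.

-50331652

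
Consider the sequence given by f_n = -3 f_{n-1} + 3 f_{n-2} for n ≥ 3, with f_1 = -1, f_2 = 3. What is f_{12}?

1924560

f_3 = -3(3) + 3(-1) = -12
f_4 = -3(-12) + 3(3) = 45
f_5 = -3(45) + 3(-12) = -171
f_6 = -3(-171) + 3(45) = 648
f_7 = -3(648) + 3(-171) = -2457
f_8 = -3(-2457) + 3(648) = 9315
f_9 = -3(9315) + 3(-2457) = -35316
f_{10} = -3(-35316) + 3(9315) = 133893
f_{11} = -3(133893) + 3(-35316) = -507627
f_{12} = -3(-507627) + 3(133893) = 1924560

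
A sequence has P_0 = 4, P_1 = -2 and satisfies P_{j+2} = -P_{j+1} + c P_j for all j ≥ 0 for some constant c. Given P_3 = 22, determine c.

-4

P_2 = 2 + 4c
P_3 = -2 - 6c
So -2 - 6c = 22, giving c = -4.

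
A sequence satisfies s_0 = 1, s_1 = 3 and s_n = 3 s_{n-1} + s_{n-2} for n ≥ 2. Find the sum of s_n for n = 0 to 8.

s_2 = 3·3 + 1 = 10
s_3 = 3·10 + 3 = 33
s_4 = 3·33 + 10 = 109
s_5 = 3·109 + 33 = 360
s_6 = 3·360 + 109 = 1189
s_7 = 3·1189 + 360 = 3927
s_8 = 3·3927 + 1189 = 12970
Sum = 1 + 3 + 10 + 33 + 109 + 360 + 1189 + 3927 + 12970 = 18602

18602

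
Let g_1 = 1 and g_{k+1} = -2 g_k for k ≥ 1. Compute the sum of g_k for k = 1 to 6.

g_2 = -2(1) = -2
g_3 = -2(-2) = 4
g_4 = -2(4) = -8
g_5 = -2(-8) = 16
g_6 = -2(16) = -32
Sum = 1 + (-2) + 4 + (-8) + 16 + (-32) = -21

-21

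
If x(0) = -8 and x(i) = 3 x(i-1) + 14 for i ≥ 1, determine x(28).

-22876792454968

The fixed point is 14/(1 - 3) = -7, so x(i) + 7 = 3(x(i-1) + 7).
Hence x(i) = -1·3^i - 7.
x(28) = -1·3^{28} - 7 = -1·22876792454961 - 7 = -22876792454968.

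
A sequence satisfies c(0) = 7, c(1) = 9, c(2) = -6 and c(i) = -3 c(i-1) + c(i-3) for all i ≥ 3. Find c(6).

-551

c(3) = -3*(-6) + 7 = 25
c(4) = -3*25 + 9 = -66
c(5) = -3*(-66) + (-6) = 192
c(6) = -3*192 + 25 = -551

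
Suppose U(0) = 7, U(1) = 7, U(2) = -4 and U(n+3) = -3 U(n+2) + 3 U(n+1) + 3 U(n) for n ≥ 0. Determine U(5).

U(3) = -3(-4) + 3(7) + 3(7) = 54
U(4) = -3(54) + 3(-4) + 3(7) = -153
U(5) = -3(-153) + 3(54) + 3(-4) = 609

609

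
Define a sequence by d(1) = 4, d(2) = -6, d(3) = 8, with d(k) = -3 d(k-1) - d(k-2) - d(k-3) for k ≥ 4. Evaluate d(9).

d(4) = -3(8) - (-6) - 4 = -22
d(5) = -3(-22) - 8 - (-6) = 64
d(6) = -3(64) - (-22) - 8 = -178
d(7) = -3(-178) - 64 - (-22) = 492
d(8) = -3(492) - (-178) - 64 = -1362
d(9) = -3(-1362) - 492 - (-178) = 3772

3772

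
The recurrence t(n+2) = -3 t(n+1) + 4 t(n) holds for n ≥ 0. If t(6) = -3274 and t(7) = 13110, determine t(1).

Rearranging, t(n-2) = (t(n) + 3 t(n-1)) / 4.
t(5) = (13110 + 3*(-3274)) / 4 = 3288/4 = 822
t(4) = (-3274 + 3*822) / 4 = -808/4 = -202
t(3) = (822 + 3*(-202)) / 4 = 216/4 = 54
t(2) = (-202 + 3*54) / 4 = -40/4 = -10
t(1) = (54 + 3*(-10)) / 4 = 24/4 = 6

6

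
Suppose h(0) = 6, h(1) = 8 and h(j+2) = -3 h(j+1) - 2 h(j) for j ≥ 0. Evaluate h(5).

h(2) = -3(8) - 2(6) = -36
h(3) = -3(-36) - 2(8) = 92
h(4) = -3(92) - 2(-36) = -204
h(5) = -3(-204) - 2(92) = 428

428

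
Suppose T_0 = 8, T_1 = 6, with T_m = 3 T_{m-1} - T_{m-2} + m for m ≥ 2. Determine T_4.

T_2 = 3(6) - 8 + 2 = 12
T_3 = 3(12) - 6 + 3 = 33
T_4 = 3(33) - 12 + 4 = 91

91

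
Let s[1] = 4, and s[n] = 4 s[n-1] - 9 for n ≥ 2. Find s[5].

s[2] = 4(4) - 9 = 7
s[3] = 4(7) - 9 = 19
s[4] = 4(19) - 9 = 67
s[5] = 4(67) - 9 = 259

259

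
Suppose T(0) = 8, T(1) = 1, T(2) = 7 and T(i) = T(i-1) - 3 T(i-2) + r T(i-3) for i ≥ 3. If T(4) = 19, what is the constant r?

T(3) = 4 + 8r
T(4) = -17 + 9r
So -17 + 9r = 19, giving r = 4.

4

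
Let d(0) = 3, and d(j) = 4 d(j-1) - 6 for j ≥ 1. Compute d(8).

65538

d(1) = 4*3 - 6 = 6
d(2) = 4*6 - 6 = 18
d(3) = 4*18 - 6 = 66
d(4) = 4*66 - 6 = 258
d(5) = 4*258 - 6 = 1026
d(6) = 4*1026 - 6 = 4098
d(7) = 4*4098 - 6 = 16386
d(8) = 4*16386 - 6 = 65538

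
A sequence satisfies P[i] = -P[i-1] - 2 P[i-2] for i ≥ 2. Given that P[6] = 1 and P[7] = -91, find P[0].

Rearranging, P[i-2] = (P[i] + P[i-1]) / -2.
P[5] = (-91 + 1) / -2 = -90/-2 = 45
P[4] = (1 + 45) / -2 = 46/-2 = -23
P[3] = (45 + (-23)) / -2 = 22/-2 = -11
P[2] = (-23 + (-11)) / -2 = -34/-2 = 17
P[1] = (-11 + 17) / -2 = 6/-2 = -3
P[0] = (17 + (-3)) / -2 = 14/-2 = -7

-7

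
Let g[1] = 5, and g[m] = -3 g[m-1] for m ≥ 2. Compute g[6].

-1215

g[2] = -3·5 = -15
g[3] = -3·(-15) = 45
g[4] = -3·45 = -135
g[5] = -3·(-135) = 405
g[6] = -3·405 = -1215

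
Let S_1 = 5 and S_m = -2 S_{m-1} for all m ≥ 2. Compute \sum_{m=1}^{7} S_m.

215

S_2 = -2*5 = -10
S_3 = -2*(-10) = 20
S_4 = -2*20 = -40
S_5 = -2*(-40) = 80
S_6 = -2*80 = -160
S_7 = -2*(-160) = 320
Sum = 5 + (-10) + 20 + (-40) + 80 + (-160) + 320 = 215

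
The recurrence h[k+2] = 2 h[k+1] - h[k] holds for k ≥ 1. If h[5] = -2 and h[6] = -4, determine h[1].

Rearranging, h[k-2] = -(h[k] - 2 h[k-1]).
h[4] = -(-4 - 2*(-2)) = 0
h[3] = -(-2 - 2*0) = 2
h[2] = -(0 - 2*2) = 4
h[1] = -(2 - 2*4) = 6

6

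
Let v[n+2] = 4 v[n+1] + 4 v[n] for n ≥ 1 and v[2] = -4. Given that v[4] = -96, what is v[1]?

-1

Let v[1] = y.
v[3] = -16 + 4y
v[4] = -80 + 16y
So -80 + 16y = -96, giving y = -1.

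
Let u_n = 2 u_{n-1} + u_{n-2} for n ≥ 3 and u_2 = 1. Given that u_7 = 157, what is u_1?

Let u_1 = y.
u_3 = 2 + y
u_4 = 5 + 2y
u_5 = 12 + 5y
u_6 = 29 + 12y
u_7 = 70 + 29y
So 70 + 29y = 157, giving y = 3.

3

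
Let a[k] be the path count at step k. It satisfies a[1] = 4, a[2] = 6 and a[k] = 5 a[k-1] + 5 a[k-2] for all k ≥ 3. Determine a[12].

388456250

a[3] = 5(6) + 5(4) = 50
a[4] = 5(50) + 5(6) = 280
a[5] = 5(280) + 5(50) = 1650
a[6] = 5(1650) + 5(280) = 9650
a[7] = 5(9650) + 5(1650) = 56500
a[8] = 5(56500) + 5(9650) = 330750
a[9] = 5(330750) + 5(56500) = 1936250
a[10] = 5(1936250) + 5(330750) = 11335000
a[11] = 5(11335000) + 5(1936250) = 66356250
a[12] = 5(66356250) + 5(11335000) = 388456250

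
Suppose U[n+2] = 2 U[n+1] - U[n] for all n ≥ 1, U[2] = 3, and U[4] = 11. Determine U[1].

Let U[1] = y.
U[3] = 6 - y
U[4] = 9 - 2y
So 9 - 2y = 11, giving y = -1.

-1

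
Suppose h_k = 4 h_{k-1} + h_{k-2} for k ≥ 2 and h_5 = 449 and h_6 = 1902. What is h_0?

2

Rearranging, h_{k-2} = h_k - 4 h_{k-1}.
h_4 = 1902 - 4*449 = 106
h_3 = 449 - 4*106 = 25
h_2 = 106 - 4*25 = 6
h_1 = 25 - 4*6 = 1
h_0 = 6 - 4*1 = 2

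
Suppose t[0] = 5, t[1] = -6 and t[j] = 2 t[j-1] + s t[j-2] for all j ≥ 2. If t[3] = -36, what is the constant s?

t[2] = -12 + 5s
t[3] = -24 + 4s
So -24 + 4s = -36, giving s = -3.

-3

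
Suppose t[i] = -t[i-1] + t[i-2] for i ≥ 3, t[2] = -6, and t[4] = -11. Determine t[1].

Let t[1] = v.
t[3] = 6 + v
t[4] = -12 - v
So -12 - v = -11, giving v = -1.

-1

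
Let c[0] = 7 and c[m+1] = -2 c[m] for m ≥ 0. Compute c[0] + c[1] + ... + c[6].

301

c[1] = -2*7 = -14
c[2] = -2*(-14) = 28
c[3] = -2*28 = -56
c[4] = -2*(-56) = 112
c[5] = -2*112 = -224
c[6] = -2*(-224) = 448
Sum = 7 + (-14) + 28 + (-56) + 112 + (-224) + 448 = 301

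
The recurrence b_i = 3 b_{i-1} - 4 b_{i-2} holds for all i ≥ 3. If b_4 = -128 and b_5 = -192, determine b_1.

9

Rearranging, b_{i-2} = (b_i - 3 b_{i-1}) / -4.
b_3 = (-192 - 3*(-128)) / -4 = 192/-4 = -48
b_2 = (-128 - 3*(-48)) / -4 = 16/-4 = -4
b_1 = (-48 - 3*(-4)) / -4 = -36/-4 = 9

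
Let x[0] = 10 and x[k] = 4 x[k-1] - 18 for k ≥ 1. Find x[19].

The fixed point is -18/(1 - 4) = 6, so x[k] - 6 = 4(x[k-1] - 6).
Hence x[k] = 4·4^k + 6.
x[19] = 4·4^{19} + 6 = 4·274877906944 + 6 = 1099511627782.

1099511627782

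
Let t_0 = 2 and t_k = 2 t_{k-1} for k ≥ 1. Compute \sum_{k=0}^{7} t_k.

t_1 = 2(2) = 4
t_2 = 2(4) = 8
t_3 = 2(8) = 16
t_4 = 2(16) = 32
t_5 = 2(32) = 64
t_6 = 2(64) = 128
t_7 = 2(128) = 256
Sum = 2 + 4 + 8 + 16 + 32 + 64 + 128 + 256 = 510

510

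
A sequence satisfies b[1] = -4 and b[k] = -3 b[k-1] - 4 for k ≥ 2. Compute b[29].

The fixed point is -4/(1 + 3) = -1, so b[k] + 1 = -3(b[k-1] + 1).
Hence b[k] = -3·(-3)^{k-1} - 1.
b[29] = -3·(-3)^{28} - 1 = -3·22876792454961 - 1 = -68630377364884.

-68630377364884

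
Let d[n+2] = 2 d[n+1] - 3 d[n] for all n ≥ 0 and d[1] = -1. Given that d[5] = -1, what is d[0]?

-1

Let d[0] = v.
d[2] = -2 - 3v
d[3] = -1 - 6v
d[4] = 4 - 3v
d[5] = 11 + 12v
So 11 + 12v = -1, giving v = -1.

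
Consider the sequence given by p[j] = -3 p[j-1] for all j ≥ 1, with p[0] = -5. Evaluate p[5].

p[1] = -3(-5) = 15
p[2] = -3(15) = -45
p[3] = -3(-45) = 135
p[4] = -3(135) = -405
p[5] = -3(-405) = 1215

1215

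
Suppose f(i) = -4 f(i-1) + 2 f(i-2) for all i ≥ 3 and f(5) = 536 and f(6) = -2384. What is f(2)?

-4

Rearranging, f(i-2) = (f(i) + 4 f(i-1)) / 2.
f(4) = (-2384 + 4(536)) / 2 = -240/2 = -120
f(3) = (536 + 4(-120)) / 2 = 56/2 = 28
f(2) = (-120 + 4(28)) / 2 = -8/2 = -4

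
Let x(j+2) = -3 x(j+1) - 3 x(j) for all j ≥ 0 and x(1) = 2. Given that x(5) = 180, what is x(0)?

6

Let x(0) = z.
x(2) = -6 - 3z
x(3) = 12 + 9z
x(4) = -18 - 18z
x(5) = 18 + 27z
So 18 + 27z = 180, giving z = 6.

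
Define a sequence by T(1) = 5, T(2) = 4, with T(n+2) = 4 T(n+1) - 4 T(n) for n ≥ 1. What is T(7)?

T(3) = 4(4) - 4(5) = -4
T(4) = 4(-4) - 4(4) = -32
T(5) = 4(-32) - 4(-4) = -112
T(6) = 4(-112) - 4(-32) = -320
T(7) = 4(-320) - 4(-112) = -832

-832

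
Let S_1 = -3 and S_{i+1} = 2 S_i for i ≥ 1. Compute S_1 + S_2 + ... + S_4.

-45

S_2 = 2*(-3) = -6
S_3 = 2*(-6) = -12
S_4 = 2*(-12) = -24
Sum = (-3) + (-6) + (-12) + (-24) = -45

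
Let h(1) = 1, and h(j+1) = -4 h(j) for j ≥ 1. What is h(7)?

4096

h(2) = -4(1) = -4
h(3) = -4(-4) = 16
h(4) = -4(16) = -64
h(5) = -4(-64) = 256
h(6) = -4(256) = -1024
h(7) = -4(-1024) = 4096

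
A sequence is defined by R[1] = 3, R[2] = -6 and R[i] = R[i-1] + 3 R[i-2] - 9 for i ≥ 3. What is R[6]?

R[3] = (-6) + 3*3 - 9 = -6
R[4] = (-6) + 3*(-6) - 9 = -33
R[5] = (-33) + 3*(-6) - 9 = -60
R[6] = (-60) + 3*(-33) - 9 = -168

-168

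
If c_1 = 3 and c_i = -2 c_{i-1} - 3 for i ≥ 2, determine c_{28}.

-536870913

The fixed point is -3/(1 + 2) = -1, so c_i + 1 = -2(c_{i-1} + 1).
Hence c_i = 4·(-2)^{i-1} - 1.
c_{28} = 4·(-2)^{27} - 1 = 4·-134217728 - 1 = -536870913.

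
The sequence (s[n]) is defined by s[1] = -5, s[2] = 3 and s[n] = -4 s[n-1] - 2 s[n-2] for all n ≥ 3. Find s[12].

s[3] = -4*3 - 2*(-5) = -2
s[4] = -4*(-2) - 2*3 = 2
s[5] = -4*2 - 2*(-2) = -4
s[6] = -4*(-4) - 2*2 = 12
s[7] = -4*12 - 2*(-4) = -40
s[8] = -4*(-40) - 2*12 = 136
s[9] = -4*136 - 2*(-40) = -464
s[10] = -4*(-464) - 2*136 = 1584
s[11] = -4*1584 - 2*(-464) = -5408
s[12] = -4*(-5408) - 2*1584 = 18464

18464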